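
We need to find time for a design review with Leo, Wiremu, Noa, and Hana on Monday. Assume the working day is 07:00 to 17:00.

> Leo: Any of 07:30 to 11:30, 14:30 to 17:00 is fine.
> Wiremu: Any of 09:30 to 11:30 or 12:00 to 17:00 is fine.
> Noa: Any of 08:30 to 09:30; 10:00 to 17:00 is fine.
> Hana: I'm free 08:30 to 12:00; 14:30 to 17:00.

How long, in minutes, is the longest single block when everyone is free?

Leo ∩ Wiremu: 09:30-11:30, 14:30-17:00.
Leo ∩ Wiremu ∩ Noa: 10:00-11:30, 14:30-17:00.
Leo ∩ Wiremu ∩ Noa ∩ Hana: 10:00-11:30, 14:30-17:00.
Those are the intersection windows.
The longest is 14:30-17:00 at 150 minutes.

150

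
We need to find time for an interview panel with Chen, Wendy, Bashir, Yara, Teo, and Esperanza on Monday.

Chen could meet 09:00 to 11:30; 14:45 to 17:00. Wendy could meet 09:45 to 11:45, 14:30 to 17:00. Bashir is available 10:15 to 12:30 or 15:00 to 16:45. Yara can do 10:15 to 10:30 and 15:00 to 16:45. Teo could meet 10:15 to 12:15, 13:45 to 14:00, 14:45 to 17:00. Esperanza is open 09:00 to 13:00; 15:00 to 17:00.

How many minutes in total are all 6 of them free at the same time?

Chen ∩ Wendy: 09:45-11:30, 14:45-17:00.
Chen ∩ Wendy ∩ Bashir: 10:15-11:30, 15:00-16:45.
Chen ∩ Wendy ∩ Bashir ∩ Yara: 10:15-10:30, 15:00-16:45.
Chen ∩ Wendy ∩ Bashir ∩ Yara ∩ Teo: 10:15-10:30, 15:00-16:45.
Chen ∩ Wendy ∩ Bashir ∩ Yara ∩ Teo ∩ Esperanza: 10:15-10:30, 15:00-16:45.
So the common availability across everyone is 10:15-10:30, 15:00-16:45.
Summing the common windows: 15 + 105 = 120 minutes.

120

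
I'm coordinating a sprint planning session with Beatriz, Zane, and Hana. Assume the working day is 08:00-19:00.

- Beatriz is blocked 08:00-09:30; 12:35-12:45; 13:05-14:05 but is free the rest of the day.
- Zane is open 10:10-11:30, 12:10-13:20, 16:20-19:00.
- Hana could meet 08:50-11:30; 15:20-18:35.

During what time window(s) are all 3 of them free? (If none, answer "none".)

Beatriz free: 09:30-12:35, 12:45-13:05, 14:05-19:00 (invert busy blocks within the working day).
Zane free: 10:10-11:30, 12:10-13:20, 16:20-19:00.
Hana free: 08:50-11:30, 15:20-18:35.
Beatriz ∩ Zane: 10:10-11:30, 12:10-12:35, 12:45-13:05, 16:20-19:00.
Beatriz ∩ Zane ∩ Hana: 10:10-11:30, 16:20-18:35.

10:10-11:30, 16:20-18:35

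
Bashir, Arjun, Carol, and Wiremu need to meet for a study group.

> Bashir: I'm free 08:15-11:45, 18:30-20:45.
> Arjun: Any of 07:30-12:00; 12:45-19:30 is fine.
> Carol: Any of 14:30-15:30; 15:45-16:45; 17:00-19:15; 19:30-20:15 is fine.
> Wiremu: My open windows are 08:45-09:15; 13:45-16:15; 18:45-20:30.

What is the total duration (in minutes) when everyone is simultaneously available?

Bashir ∩ Arjun: 08:15-11:45, 18:30-19:30.
Bashir ∩ Arjun ∩ Carol: 18:30-19:15.
Bashir ∩ Arjun ∩ Carol ∩ Wiremu: 18:45-19:15.
That's a single block of 30 minutes.

30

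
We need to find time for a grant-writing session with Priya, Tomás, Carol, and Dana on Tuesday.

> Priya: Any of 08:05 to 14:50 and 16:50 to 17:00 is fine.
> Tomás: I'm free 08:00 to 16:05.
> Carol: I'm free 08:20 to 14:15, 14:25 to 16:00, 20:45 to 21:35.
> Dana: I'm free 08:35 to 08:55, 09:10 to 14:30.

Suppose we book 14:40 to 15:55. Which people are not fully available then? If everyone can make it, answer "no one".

Dana, Priya

Priya: not fully free for 14:40-15:55. Tomás: free for 14:40-15:55. Carol: free for 14:40-15:55. Dana: not fully free for 14:40-15:55.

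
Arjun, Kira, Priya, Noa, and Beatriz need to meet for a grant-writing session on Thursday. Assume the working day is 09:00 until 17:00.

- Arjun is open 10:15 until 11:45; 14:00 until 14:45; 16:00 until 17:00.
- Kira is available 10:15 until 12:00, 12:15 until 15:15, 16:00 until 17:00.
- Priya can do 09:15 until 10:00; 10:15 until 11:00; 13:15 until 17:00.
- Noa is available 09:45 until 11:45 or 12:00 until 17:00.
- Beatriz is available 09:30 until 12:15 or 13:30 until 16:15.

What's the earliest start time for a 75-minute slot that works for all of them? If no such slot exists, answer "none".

none

Arjun ∩ Kira: 10:15-11:45, 14:00-14:45, 16:00-17:00.
Arjun ∩ Kira ∩ Priya: 10:15-11:00, 14:00-14:45, 16:00-17:00.
Arjun ∩ Kira ∩ Priya ∩ Noa: 10:15-11:00, 14:00-14:45, 16:00-17:00.
Arjun ∩ Kira ∩ Priya ∩ Noa ∩ Beatriz: 10:15-11:00, 14:00-14:45, 16:00-16:15.
Those are the intersection windows.
No common window is at least 75 minutes long.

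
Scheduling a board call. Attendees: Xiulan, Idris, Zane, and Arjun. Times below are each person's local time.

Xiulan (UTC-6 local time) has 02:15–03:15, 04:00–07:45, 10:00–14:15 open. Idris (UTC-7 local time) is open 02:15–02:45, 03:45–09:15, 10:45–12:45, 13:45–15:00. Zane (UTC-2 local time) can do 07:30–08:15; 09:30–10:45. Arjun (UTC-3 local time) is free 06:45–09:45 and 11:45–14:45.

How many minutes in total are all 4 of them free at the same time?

Xiulan in UTC: 08:15-09:15, 10:00-13:45, 16:00-20:15 (add 6h to convert from UTC-6).
Idris in UTC: 09:15-09:45, 10:45-16:15, 17:45-19:45, 20:45-22:00 (add 7h to convert from UTC-7).
Zane in UTC: 09:30-10:15, 11:30-12:45 (add 2h to convert from UTC-2).
Arjun in UTC: 09:45-12:45, 14:45-17:45 (add 3h to convert from UTC-3).
Xiulan ∩ Idris: 10:45-13:45, 16:00-16:15, 17:45-19:45.
Xiulan ∩ Idris ∩ Zane: 11:30-12:45.
Xiulan ∩ Idris ∩ Zane ∩ Arjun: 11:30-12:45.
That's a single block of 75 minutes.

75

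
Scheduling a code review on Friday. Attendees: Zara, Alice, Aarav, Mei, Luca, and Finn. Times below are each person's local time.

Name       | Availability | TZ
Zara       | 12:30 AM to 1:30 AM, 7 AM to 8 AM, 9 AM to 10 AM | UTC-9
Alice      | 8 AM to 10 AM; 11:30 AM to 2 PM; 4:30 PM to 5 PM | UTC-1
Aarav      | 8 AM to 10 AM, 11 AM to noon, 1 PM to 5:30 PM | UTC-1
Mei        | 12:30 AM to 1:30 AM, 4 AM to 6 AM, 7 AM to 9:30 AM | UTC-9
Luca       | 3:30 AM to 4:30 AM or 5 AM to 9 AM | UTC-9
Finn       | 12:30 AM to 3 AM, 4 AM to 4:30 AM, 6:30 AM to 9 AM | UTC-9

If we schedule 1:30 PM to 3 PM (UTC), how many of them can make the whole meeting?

Zara in UTC: 09:30-10:30, 16:00-17:00, 18:00-19:00 (add 9h to convert from UTC-9).
Alice in UTC: 09:00-11:00, 12:30-15:00, 17:30-18:00 (add 1h to convert from UTC-1).
Aarav in UTC: 09:00-11:00, 12:00-13:00, 14:00-18:30 (add 1h to convert from UTC-1).
Mei in UTC: 09:30-10:30, 13:00-15:00, 16:00-18:30 (add 9h to convert from UTC-9).
Luca in UTC: 12:30-13:30, 14:00-18:00 (add 9h to convert from UTC-9).
Finn in UTC: 09:30-12:00, 13:00-13:30, 15:30-18:00 (add 9h to convert from UTC-9).
Alice and Mei can make the full 13:30-15:00 slot — that's 2.

2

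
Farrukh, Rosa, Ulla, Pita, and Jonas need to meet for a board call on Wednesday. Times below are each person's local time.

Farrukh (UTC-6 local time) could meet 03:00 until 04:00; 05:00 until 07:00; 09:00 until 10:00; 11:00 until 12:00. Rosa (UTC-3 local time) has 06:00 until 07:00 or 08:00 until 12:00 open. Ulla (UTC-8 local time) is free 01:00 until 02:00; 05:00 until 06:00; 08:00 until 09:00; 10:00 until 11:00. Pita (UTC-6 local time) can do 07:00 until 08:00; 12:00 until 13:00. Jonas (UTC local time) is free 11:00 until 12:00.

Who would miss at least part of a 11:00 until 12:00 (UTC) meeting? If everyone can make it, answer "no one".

Farrukh in UTC: 09:00-10:00, 11:00-13:00, 15:00-16:00, 17:00-18:00 (add 6h to convert from UTC-6).
Rosa in UTC: 09:00-10:00, 11:00-15:00 (add 3h to convert from UTC-3).
Ulla in UTC: 09:00-10:00, 13:00-14:00, 16:00-17:00, 18:00-19:00 (add 8h to convert from UTC-8).
Pita in UTC: 13:00-14:00, 18:00-19:00 (add 6h to convert from UTC-6).
Jonas in UTC: 11:00-12:00.
Farrukh: free for 11:00-12:00. Rosa: free for 11:00-12:00. Ulla: not fully free for 11:00-12:00. Pita: not fully free for 11:00-12:00. Jonas: free for 11:00-12:00.

Pita, Ulla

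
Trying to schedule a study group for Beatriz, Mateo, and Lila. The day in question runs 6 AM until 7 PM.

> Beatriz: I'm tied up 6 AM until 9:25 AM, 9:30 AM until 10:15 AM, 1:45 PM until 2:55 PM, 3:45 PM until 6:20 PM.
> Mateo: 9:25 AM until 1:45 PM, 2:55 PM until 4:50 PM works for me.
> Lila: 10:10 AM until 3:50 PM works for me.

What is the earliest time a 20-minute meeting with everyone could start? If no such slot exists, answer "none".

Beatriz free: 09:25-09:30, 10:15-13:45, 14:55-15:45, 18:20-19:00 (invert busy blocks within the working day).
Mateo free: 09:25-13:45, 14:55-16:50.
Lila free: 10:10-15:50.
Beatriz ∩ Mateo: 09:25-09:30, 10:15-13:45, 14:55-15:45.
Beatriz ∩ Mateo ∩ Lila: 10:15-13:45, 14:55-15:45.
The first common window of at least 20 minutes is 10:15-13:45, so the earliest start is 10:15.

10:15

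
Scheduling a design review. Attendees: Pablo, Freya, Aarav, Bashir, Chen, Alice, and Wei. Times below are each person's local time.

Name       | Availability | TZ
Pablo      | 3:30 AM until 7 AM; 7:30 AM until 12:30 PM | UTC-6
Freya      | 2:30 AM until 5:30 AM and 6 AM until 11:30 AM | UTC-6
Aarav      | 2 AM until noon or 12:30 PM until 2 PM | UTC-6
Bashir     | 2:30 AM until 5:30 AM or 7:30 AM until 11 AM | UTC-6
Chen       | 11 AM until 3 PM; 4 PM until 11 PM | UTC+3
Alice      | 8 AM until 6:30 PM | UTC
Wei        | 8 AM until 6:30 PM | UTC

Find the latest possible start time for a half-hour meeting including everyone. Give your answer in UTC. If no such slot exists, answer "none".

16:30

Pablo in UTC: 09:30-13:00, 13:30-18:30 (add 6h to convert from UTC-6).
Freya in UTC: 08:30-11:30, 12:00-17:30 (add 6h to convert from UTC-6).
Aarav in UTC: 08:00-18:00, 18:30-20:00 (add 6h to convert from UTC-6).
Bashir in UTC: 08:30-11:30, 13:30-17:00 (add 6h to convert from UTC-6).
Chen in UTC: 08:00-12:00, 13:00-20:00 (subtract 3h to convert from UTC+3).
Alice in UTC: 08:00-18:30.
Wei in UTC: 08:00-18:30.
Pablo ∩ Freya: 09:30-11:30, 12:00-13:00, 13:30-17:30.
Pablo ∩ Freya ∩ Aarav: 09:30-11:30, 12:00-13:00, 13:30-17:30.
Pablo ∩ Freya ∩ Aarav ∩ Bashir: 09:30-11:30, 13:30-17:00.
Pablo ∩ Freya ∩ Aarav ∩ Bashir ∩ Chen: 09:30-11:30, 13:30-17:00.
Pablo ∩ Freya ∩ Aarav ∩ Bashir ∩ Chen ∩ Alice: 09:30-11:30, 13:30-17:00.
Pablo ∩ Freya ∩ Aarav ∩ Bashir ∩ Chen ∩ Alice ∩ Wei: 09:30-11:30, 13:30-17:00.
The last common window of at least 30 minutes is 13:30-17:00; a 30-minute meeting can start as late as 16:30 and still end by 17:00.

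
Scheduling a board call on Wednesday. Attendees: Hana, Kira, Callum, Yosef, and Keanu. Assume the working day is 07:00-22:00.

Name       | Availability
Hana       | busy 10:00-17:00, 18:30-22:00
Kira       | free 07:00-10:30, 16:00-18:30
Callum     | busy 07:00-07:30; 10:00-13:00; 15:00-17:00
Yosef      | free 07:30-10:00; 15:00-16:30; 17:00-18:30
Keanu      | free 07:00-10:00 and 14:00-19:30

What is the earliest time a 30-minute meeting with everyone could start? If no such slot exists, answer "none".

07:30

Hana free: 07:00-10:00, 17:00-18:30 (invert busy blocks within the working day).
Kira free: 07:00-10:30, 16:00-18:30.
Callum free: 07:30-10:00, 13:00-15:00, 17:00-22:00 (invert busy blocks within the working day).
Yosef free: 07:30-10:00, 15:00-16:30, 17:00-18:30.
Keanu free: 07:00-10:00, 14:00-19:30.
Hana ∩ Kira: 07:00-10:00, 17:00-18:30.
Hana ∩ Kira ∩ Callum: 07:30-10:00, 17:00-18:30.
Hana ∩ Kira ∩ Callum ∩ Yosef: 07:30-10:00, 17:00-18:30.
Hana ∩ Kira ∩ Callum ∩ Yosef ∩ Keanu: 07:30-10:00, 17:00-18:30.
The first common window of at least 30 minutes is 07:30-10:00, so the earliest start is 07:30.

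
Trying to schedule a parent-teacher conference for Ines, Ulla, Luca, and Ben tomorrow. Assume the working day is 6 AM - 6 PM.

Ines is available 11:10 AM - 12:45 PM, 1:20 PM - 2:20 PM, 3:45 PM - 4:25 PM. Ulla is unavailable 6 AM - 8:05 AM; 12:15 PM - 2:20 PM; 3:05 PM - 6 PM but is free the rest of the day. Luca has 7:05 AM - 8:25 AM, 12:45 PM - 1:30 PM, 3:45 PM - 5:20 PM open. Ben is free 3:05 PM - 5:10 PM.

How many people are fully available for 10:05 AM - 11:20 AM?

Ines free: 11:10-12:45, 13:20-14:20, 15:45-16:25.
Ulla free: 08:05-12:15, 14:20-15:05 (invert busy blocks within the working day).
Luca free: 07:05-08:25, 12:45-13:30, 15:45-17:20.
Ben free: 15:05-17:10.
Ulla can make the full 10:05-11:20 slot — that's 1.

1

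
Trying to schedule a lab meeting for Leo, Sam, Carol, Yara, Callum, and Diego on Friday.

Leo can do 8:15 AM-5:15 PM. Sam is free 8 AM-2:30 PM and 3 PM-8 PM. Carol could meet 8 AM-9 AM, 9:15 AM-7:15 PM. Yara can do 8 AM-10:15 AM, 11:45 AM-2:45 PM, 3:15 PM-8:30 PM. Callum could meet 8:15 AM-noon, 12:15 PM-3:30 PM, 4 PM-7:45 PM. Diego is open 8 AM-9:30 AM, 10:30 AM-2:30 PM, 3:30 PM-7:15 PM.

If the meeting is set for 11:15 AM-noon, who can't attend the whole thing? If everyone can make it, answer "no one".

Yara

Leo: free for 11:15-12:00. Sam: free for 11:15-12:00. Carol: free for 11:15-12:00. Yara: not fully free for 11:15-12:00. Callum: free for 11:15-12:00. Diego: free for 11:15-12:00.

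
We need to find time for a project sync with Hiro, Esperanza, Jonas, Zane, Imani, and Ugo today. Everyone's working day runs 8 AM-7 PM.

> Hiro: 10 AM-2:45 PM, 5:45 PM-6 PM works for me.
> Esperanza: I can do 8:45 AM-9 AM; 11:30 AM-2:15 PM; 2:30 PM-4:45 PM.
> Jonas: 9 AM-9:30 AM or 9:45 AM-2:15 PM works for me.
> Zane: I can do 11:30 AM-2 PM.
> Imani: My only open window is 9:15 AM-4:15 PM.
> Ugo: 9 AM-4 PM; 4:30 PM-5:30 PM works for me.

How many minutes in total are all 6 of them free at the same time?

150

Hiro ∩ Esperanza: 11:30-14:15, 14:30-14:45.
Hiro ∩ Esperanza ∩ Jonas: 11:30-14:15.
Hiro ∩ Esperanza ∩ Jonas ∩ Zane: 11:30-14:00.
Hiro ∩ Esperanza ∩ Jonas ∩ Zane ∩ Imani: 11:30-14:00.
Hiro ∩ Esperanza ∩ Jonas ∩ Zane ∩ Imani ∩ Ugo: 11:30-14:00.
That's a single block of 150 minutes.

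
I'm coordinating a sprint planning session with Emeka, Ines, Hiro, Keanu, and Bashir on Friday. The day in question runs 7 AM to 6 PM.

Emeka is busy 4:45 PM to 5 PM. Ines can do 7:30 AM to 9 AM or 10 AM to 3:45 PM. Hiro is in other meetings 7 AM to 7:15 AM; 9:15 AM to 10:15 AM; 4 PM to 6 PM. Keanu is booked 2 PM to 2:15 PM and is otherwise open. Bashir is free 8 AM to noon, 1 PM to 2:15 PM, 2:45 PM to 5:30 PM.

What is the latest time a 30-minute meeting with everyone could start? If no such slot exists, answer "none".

Emeka free: 07:00-16:45, 17:00-18:00 (invert busy blocks within the working day).
Ines free: 07:30-09:00, 10:00-15:45.
Hiro free: 07:15-09:15, 10:15-16:00 (invert busy blocks within the working day).
Keanu free: 07:00-14:00, 14:15-18:00 (invert busy blocks within the working day).
Bashir free: 08:00-12:00, 13:00-14:15, 14:45-17:30.
Emeka ∩ Ines: 07:30-09:00, 10:00-15:45.
Emeka ∩ Ines ∩ Hiro: 07:30-09:00, 10:15-15:45.
Emeka ∩ Ines ∩ Hiro ∩ Keanu: 07:30-09:00, 10:15-14:00, 14:15-15:45.
Emeka ∩ Ines ∩ Hiro ∩ Keanu ∩ Bashir: 08:00-09:00, 10:15-12:00, 13:00-14:00, 14:45-15:45.
So the common availability across everyone is 08:00-09:00, 10:15-12:00, 13:00-14:00, 14:45-15:45.
The last common window of at least 30 minutes is 14:45-15:45; a 30-minute meeting can start as late as 15:15 and still end by 15:45.

15:15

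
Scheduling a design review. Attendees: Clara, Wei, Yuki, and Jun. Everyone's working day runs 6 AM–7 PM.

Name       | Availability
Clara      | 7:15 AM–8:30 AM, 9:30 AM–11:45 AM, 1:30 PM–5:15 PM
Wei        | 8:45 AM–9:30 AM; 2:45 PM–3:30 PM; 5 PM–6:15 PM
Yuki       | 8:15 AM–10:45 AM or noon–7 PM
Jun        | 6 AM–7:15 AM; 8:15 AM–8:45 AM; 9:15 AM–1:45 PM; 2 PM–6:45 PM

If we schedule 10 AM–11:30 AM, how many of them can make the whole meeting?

Clara and Jun can make the full 10:00-11:30 slot — that's 2.

2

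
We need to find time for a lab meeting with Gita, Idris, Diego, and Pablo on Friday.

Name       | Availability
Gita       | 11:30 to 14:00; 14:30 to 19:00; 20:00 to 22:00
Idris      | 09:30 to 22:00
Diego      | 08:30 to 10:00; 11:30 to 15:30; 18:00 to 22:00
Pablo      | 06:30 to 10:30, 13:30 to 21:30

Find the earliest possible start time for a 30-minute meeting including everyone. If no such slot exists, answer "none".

13:30

Gita ∩ Idris: 11:30-14:00, 14:30-19:00, 20:00-22:00.
Gita ∩ Idris ∩ Diego: 11:30-14:00, 14:30-15:30, 18:00-19:00, 20:00-22:00.
Gita ∩ Idris ∩ Diego ∩ Pablo: 13:30-14:00, 14:30-15:30, 18:00-19:00, 20:00-21:30.
So the common availability across everyone is 13:30-14:00, 14:30-15:30, 18:00-19:00, 20:00-21:30.
The first common window of at least 30 minutes is 13:30-14:00, so the earliest start is 13:30.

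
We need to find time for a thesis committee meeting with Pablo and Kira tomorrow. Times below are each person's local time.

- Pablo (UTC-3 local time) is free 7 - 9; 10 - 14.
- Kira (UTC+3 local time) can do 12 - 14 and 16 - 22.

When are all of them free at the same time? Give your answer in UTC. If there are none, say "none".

10:00-11:00, 13:00-17:00

Pablo in UTC: 10:00-12:00, 13:00-17:00 (add 3h to convert from UTC-3).
Kira in UTC: 09:00-11:00, 13:00-19:00 (subtract 3h to convert from UTC+3).
Pablo ∩ Kira: 10:00-11:00, 13:00-17:00.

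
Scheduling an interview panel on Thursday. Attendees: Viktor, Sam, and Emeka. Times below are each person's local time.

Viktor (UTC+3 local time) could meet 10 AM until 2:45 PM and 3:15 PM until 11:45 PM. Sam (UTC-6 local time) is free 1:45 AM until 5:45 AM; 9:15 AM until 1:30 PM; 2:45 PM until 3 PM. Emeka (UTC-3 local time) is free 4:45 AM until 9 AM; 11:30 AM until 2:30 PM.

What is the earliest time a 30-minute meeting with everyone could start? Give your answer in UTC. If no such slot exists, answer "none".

07:45

Viktor in UTC: 07:00-11:45, 12:15-20:45 (subtract 3h to convert from UTC+3).
Sam in UTC: 07:45-11:45, 15:15-19:30, 20:45-21:00 (add 6h to convert from UTC-6).
Emeka in UTC: 07:45-12:00, 14:30-17:30 (add 3h to convert from UTC-3).
Viktor ∩ Sam: 07:45-11:45, 15:15-19:30.
Viktor ∩ Sam ∩ Emeka: 07:45-11:45, 15:15-17:30.
The first common window of at least 30 minutes is 07:45-11:45, so the earliest start is 07:45.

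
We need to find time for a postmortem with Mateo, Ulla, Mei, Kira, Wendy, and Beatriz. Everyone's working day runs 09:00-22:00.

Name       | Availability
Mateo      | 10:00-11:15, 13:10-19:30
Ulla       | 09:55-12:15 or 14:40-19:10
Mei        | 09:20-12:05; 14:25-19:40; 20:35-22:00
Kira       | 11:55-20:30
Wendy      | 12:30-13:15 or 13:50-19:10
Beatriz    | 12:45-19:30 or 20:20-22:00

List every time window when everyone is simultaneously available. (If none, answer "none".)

14:40-19:10

Mateo ∩ Ulla: 10:00-11:15, 14:40-19:10.
Mateo ∩ Ulla ∩ Mei: 10:00-11:15, 14:40-19:10.
Mateo ∩ Ulla ∩ Mei ∩ Kira: 14:40-19:10.
Mateo ∩ Ulla ∩ Mei ∩ Kira ∩ Wendy: 14:40-19:10.
Mateo ∩ Ulla ∩ Mei ∩ Kira ∩ Wendy ∩ Beatriz: 14:40-19:10.
Those are the intersection windows.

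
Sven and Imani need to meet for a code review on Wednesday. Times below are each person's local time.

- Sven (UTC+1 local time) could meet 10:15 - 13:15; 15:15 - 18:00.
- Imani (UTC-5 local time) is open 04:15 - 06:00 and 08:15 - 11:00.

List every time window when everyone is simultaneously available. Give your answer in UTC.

Sven in UTC: 09:15-12:15, 14:15-17:00 (subtract 1h to convert from UTC+1).
Imani in UTC: 09:15-11:00, 13:15-16:00 (add 5h to convert from UTC-5).
Sven ∩ Imani: 09:15-11:00, 14:15-16:00.
So the common availability across everyone is 09:15-11:00, 14:15-16:00.

09:15-11:00, 14:15-16:00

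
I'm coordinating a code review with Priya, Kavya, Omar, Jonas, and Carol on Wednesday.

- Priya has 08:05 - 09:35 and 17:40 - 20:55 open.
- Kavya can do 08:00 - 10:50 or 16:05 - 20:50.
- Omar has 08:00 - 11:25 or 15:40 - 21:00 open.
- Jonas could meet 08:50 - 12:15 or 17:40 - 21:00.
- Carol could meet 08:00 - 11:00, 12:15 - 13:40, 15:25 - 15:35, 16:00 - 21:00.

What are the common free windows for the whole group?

08:50-09:35, 17:40-20:50

Priya ∩ Kavya: 08:05-09:35, 17:40-20:50.
Priya ∩ Kavya ∩ Omar: 08:05-09:35, 17:40-20:50.
Priya ∩ Kavya ∩ Omar ∩ Jonas: 08:50-09:35, 17:40-20:50.
Priya ∩ Kavya ∩ Omar ∩ Jonas ∩ Carol: 08:50-09:35, 17:40-20:50.
So the common availability across everyone is 08:50-09:35, 17:40-20:50.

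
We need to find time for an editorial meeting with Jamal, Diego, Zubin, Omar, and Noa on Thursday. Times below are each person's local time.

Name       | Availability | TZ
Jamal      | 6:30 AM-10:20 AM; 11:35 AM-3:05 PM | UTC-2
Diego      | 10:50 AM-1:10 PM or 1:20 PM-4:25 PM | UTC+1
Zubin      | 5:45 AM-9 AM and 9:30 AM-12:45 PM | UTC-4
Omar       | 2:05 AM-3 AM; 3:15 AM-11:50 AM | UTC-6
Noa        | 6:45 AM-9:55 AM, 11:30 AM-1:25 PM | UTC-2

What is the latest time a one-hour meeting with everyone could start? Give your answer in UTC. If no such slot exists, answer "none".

Jamal in UTC: 08:30-12:20, 13:35-17:05 (add 2h to convert from UTC-2).
Diego in UTC: 09:50-12:10, 12:20-15:25 (subtract 1h to convert from UTC+1).
Zubin in UTC: 09:45-13:00, 13:30-16:45 (add 4h to convert from UTC-4).
Omar in UTC: 08:05-09:00, 09:15-17:50 (add 6h to convert from UTC-6).
Noa in UTC: 08:45-11:55, 13:30-15:25 (add 2h to convert from UTC-2).
Jamal ∩ Diego: 09:50-12:10, 13:35-15:25.
Jamal ∩ Diego ∩ Zubin: 09:50-12:10, 13:35-15:25.
Jamal ∩ Diego ∩ Zubin ∩ Omar: 09:50-12:10, 13:35-15:25.
Jamal ∩ Diego ∩ Zubin ∩ Omar ∩ Noa: 09:50-11:55, 13:35-15:25.
The last common window of at least 60 minutes is 13:35-15:25; a 60-minute meeting can start as late as 14:25 and still end by 15:25.

14:25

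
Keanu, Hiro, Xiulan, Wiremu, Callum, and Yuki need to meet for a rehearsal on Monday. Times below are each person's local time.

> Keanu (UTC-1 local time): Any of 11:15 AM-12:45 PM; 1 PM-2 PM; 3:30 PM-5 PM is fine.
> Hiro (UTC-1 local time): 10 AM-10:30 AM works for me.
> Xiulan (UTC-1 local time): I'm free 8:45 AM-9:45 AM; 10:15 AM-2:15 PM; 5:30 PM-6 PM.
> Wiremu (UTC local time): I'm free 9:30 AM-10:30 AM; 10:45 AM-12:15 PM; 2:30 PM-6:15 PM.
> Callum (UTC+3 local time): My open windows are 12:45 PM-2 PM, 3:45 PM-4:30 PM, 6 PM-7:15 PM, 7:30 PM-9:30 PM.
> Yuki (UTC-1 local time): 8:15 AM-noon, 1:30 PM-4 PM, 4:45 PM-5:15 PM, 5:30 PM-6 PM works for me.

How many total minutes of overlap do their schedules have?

0

Keanu in UTC: 12:15-13:45, 14:00-15:00, 16:30-18:00 (add 1h to convert from UTC-1).
Hiro in UTC: 11:00-11:30 (add 1h to convert from UTC-1).
Xiulan in UTC: 09:45-10:45, 11:15-15:15, 18:30-19:00 (add 1h to convert from UTC-1).
Wiremu in UTC: 09:30-10:30, 10:45-12:15, 14:30-18:15.
Callum in UTC: 09:45-11:00, 12:45-13:30, 15:00-16:15, 16:30-18:30 (subtract 3h to convert from UTC+3).
Yuki in UTC: 09:15-13:00, 14:30-17:00, 17:45-18:15, 18:30-19:00 (add 1h to convert from UTC-1).
Keanu ∩ Hiro: ∅.
Keanu ∩ Hiro ∩ Xiulan: ∅.
Keanu ∩ Hiro ∩ Xiulan ∩ Wiremu: ∅.
Keanu ∩ Hiro ∩ Xiulan ∩ Wiremu ∩ Callum: ∅.
Keanu ∩ Hiro ∩ Xiulan ∩ Wiremu ∩ Callum ∩ Yuki: ∅.
There is no time when everyone is free.
There is no common window, so the total is 0 minutes.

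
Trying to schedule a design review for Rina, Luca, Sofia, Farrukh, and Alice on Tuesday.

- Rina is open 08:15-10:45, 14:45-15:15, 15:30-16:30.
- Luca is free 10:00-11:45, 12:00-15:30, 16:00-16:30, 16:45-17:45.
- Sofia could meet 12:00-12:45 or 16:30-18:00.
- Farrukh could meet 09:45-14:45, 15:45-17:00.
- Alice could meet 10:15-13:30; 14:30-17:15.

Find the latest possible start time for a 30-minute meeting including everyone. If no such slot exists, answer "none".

Rina ∩ Luca: 10:00-10:45, 14:45-15:15, 16:00-16:30.
Rina ∩ Luca ∩ Sofia: ∅.
Rina ∩ Luca ∩ Sofia ∩ Farrukh: ∅.
Rina ∩ Luca ∩ Sofia ∩ Farrukh ∩ Alice: ∅.
There is no time when everyone is free.
No common window is at least 30 minutes long.

none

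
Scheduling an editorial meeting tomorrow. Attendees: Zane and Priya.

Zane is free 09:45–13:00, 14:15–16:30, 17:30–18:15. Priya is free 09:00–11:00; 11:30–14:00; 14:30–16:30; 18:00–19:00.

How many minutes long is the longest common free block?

120

Zane ∩ Priya: 09:45-11:00, 11:30-13:00, 14:30-16:30, 18:00-18:15.
The longest is 14:30-16:30 at 120 minutes.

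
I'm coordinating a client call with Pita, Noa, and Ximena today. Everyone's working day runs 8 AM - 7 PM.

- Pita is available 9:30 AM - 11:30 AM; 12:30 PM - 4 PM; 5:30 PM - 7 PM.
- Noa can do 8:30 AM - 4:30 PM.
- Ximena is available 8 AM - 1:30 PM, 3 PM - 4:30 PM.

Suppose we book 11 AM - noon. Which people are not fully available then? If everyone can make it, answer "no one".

Pita

Pita: not fully free for 11:00-12:00. Noa: free for 11:00-12:00. Ximena: free for 11:00-12:00.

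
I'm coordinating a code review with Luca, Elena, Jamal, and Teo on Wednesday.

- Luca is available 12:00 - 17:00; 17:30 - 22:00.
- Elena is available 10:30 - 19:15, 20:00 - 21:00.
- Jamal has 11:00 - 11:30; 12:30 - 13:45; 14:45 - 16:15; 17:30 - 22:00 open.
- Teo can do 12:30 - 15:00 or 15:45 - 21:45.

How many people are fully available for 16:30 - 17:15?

Elena and Teo can make the full 16:30-17:15 slot — that's 2.

2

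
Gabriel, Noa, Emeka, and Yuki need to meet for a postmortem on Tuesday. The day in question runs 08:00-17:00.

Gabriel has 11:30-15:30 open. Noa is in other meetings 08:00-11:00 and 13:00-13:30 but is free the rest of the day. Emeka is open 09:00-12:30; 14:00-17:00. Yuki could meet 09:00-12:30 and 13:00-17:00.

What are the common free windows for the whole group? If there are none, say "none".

11:30-12:30, 14:00-15:30

Gabriel free: 11:30-15:30.
Noa free: 11:00-13:00, 13:30-17:00 (invert busy blocks within the working day).
Emeka free: 09:00-12:30, 14:00-17:00.
Yuki free: 09:00-12:30, 13:00-17:00.
Gabriel ∩ Noa: 11:30-13:00, 13:30-15:30.
Gabriel ∩ Noa ∩ Emeka: 11:30-12:30, 14:00-15:30.
Gabriel ∩ Noa ∩ Emeka ∩ Yuki: 11:30-12:30, 14:00-15:30.
Those are the intersection windows.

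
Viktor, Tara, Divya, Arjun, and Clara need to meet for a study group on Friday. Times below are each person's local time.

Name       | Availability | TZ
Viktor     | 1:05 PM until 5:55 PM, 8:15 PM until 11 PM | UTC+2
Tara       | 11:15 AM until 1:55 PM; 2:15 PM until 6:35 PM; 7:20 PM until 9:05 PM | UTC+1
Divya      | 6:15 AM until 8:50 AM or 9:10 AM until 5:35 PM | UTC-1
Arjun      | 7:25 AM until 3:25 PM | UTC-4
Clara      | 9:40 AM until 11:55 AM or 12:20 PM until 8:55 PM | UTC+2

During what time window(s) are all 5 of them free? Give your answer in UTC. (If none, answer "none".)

Viktor in UTC: 11:05-15:55, 18:15-21:00 (subtract 2h to convert from UTC+2).
Tara in UTC: 10:15-12:55, 13:15-17:35, 18:20-20:05 (subtract 1h to convert from UTC+1).
Divya in UTC: 07:15-09:50, 10:10-18:35 (add 1h to convert from UTC-1).
Arjun in UTC: 11:25-19:25 (add 4h to convert from UTC-4).
Clara in UTC: 07:40-09:55, 10:20-18:55 (subtract 2h to convert from UTC+2).
Viktor ∩ Tara: 11:05-12:55, 13:15-15:55, 18:20-20:05.
Viktor ∩ Tara ∩ Divya: 11:05-12:55, 13:15-15:55, 18:20-18:35.
Viktor ∩ Tara ∩ Divya ∩ Arjun: 11:25-12:55, 13:15-15:55, 18:20-18:35.
Viktor ∩ Tara ∩ Divya ∩ Arjun ∩ Clara: 11:25-12:55, 13:15-15:55, 18:20-18:35.
So the common availability across everyone is 11:25-12:55, 13:15-15:55, 18:20-18:35.

11:25-12:55, 13:15-15:55, 18:20-18:35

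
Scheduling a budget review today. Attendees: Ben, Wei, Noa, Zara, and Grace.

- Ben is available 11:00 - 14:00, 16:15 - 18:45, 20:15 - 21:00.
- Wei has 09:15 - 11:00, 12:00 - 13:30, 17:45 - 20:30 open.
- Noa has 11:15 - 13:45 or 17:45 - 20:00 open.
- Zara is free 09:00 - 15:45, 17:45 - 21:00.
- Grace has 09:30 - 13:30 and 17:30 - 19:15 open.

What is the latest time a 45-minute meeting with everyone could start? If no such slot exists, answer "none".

Ben ∩ Wei: 12:00-13:30, 17:45-18:45, 20:15-20:30.
Ben ∩ Wei ∩ Noa: 12:00-13:30, 17:45-18:45.
Ben ∩ Wei ∩ Noa ∩ Zara: 12:00-13:30, 17:45-18:45.
Ben ∩ Wei ∩ Noa ∩ Zara ∩ Grace: 12:00-13:30, 17:45-18:45.
The last common window of at least 45 minutes is 17:45-18:45; a 45-minute meeting can start as late as 18:00 and still end by 18:45.

18:00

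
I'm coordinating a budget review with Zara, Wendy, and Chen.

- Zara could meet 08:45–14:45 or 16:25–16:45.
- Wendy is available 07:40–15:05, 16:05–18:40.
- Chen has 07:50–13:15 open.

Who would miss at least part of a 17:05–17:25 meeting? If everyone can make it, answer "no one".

Chen, Zara

Zara: not fully free for 17:05-17:25. Wendy: free for 17:05-17:25. Chen: not fully free for 17:05-17:25.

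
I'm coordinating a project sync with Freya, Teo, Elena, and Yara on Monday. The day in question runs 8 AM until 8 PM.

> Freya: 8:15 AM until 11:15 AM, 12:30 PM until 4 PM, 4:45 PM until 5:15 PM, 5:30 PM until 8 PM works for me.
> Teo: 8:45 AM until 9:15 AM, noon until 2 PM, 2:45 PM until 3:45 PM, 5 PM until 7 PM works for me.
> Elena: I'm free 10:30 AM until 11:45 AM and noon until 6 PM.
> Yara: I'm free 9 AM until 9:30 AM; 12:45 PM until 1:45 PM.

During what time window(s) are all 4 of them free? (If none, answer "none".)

12:45-13:45

Freya ∩ Teo: 08:45-09:15, 12:30-14:00, 14:45-15:45, 17:00-17:15, 17:30-19:00.
Freya ∩ Teo ∩ Elena: 12:30-14:00, 14:45-15:45, 17:00-17:15, 17:30-18:00.
Freya ∩ Teo ∩ Elena ∩ Yara: 12:45-13:45.
So the common availability across everyone is 12:45-13:45.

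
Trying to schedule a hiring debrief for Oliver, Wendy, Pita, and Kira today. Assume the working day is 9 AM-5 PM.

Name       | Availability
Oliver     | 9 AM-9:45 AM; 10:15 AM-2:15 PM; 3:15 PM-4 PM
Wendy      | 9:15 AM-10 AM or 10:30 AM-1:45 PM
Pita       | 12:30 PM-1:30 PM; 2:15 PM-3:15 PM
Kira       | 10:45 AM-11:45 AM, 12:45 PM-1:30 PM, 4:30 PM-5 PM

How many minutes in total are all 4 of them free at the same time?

Oliver ∩ Wendy: 09:15-09:45, 10:30-13:45.
Oliver ∩ Wendy ∩ Pita: 12:30-13:30.
Oliver ∩ Wendy ∩ Pita ∩ Kira: 12:45-13:30.
So the common availability across everyone is 12:45-13:30.
That's a single block of 45 minutes.

45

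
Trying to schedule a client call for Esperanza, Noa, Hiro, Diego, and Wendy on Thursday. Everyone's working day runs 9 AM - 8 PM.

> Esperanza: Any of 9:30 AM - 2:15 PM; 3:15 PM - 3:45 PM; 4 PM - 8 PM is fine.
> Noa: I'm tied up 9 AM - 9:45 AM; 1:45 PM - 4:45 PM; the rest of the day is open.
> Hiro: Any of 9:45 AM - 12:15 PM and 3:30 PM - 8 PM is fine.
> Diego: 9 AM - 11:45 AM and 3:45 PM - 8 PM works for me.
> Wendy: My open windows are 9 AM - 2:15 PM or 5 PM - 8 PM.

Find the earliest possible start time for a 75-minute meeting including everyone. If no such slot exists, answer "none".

Esperanza free: 09:30-14:15, 15:15-15:45, 16:00-20:00.
Noa free: 09:45-13:45, 16:45-20:00 (invert busy blocks within the working day).
Hiro free: 09:45-12:15, 15:30-20:00.
Diego free: 09:00-11:45, 15:45-20:00.
Wendy free: 09:00-14:15, 17:00-20:00.
Esperanza ∩ Noa: 09:45-13:45, 16:45-20:00.
Esperanza ∩ Noa ∩ Hiro: 09:45-12:15, 16:45-20:00.
Esperanza ∩ Noa ∩ Hiro ∩ Diego: 09:45-11:45, 16:45-20:00.
Esperanza ∩ Noa ∩ Hiro ∩ Diego ∩ Wendy: 09:45-11:45, 17:00-20:00.
The first common window of at least 75 minutes is 09:45-11:45, so the earliest start is 09:45.

09:45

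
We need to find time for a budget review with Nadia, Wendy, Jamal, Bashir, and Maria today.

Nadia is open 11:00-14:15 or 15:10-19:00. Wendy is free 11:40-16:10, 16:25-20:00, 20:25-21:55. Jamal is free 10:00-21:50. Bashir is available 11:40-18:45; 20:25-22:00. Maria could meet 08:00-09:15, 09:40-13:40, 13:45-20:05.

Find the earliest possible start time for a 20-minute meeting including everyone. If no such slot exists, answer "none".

11:40

Nadia ∩ Wendy: 11:40-14:15, 15:10-16:10, 16:25-19:00.
Nadia ∩ Wendy ∩ Jamal: 11:40-14:15, 15:10-16:10, 16:25-19:00.
Nadia ∩ Wendy ∩ Jamal ∩ Bashir: 11:40-14:15, 15:10-16:10, 16:25-18:45.
Nadia ∩ Wendy ∩ Jamal ∩ Bashir ∩ Maria: 11:40-13:40, 13:45-14:15, 15:10-16:10, 16:25-18:45.
The first common window of at least 20 minutes is 11:40-13:40, so the earliest start is 11:40.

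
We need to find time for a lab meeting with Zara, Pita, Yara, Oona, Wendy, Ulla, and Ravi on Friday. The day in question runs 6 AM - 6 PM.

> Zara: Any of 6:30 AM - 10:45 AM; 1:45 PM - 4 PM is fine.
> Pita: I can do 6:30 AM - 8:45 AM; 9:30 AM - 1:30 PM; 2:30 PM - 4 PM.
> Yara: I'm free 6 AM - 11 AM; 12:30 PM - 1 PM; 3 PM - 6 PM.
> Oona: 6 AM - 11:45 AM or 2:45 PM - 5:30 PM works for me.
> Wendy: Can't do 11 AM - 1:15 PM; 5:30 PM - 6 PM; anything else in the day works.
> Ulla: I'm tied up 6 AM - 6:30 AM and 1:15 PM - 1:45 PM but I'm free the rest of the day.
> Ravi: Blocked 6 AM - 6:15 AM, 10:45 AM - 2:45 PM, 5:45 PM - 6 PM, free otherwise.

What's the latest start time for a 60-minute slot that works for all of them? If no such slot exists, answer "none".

Zara free: 06:30-10:45, 13:45-16:00.
Pita free: 06:30-08:45, 09:30-13:30, 14:30-16:00.
Yara free: 06:00-11:00, 12:30-13:00, 15:00-18:00.
Oona free: 06:00-11:45, 14:45-17:30.
Wendy free: 06:00-11:00, 13:15-17:30 (invert busy blocks within the working day).
Ulla free: 06:30-13:15, 13:45-18:00 (invert busy blocks within the working day).
Ravi free: 06:15-10:45, 14:45-17:45 (invert busy blocks within the working day).
Zara ∩ Pita: 06:30-08:45, 09:30-10:45, 14:30-16:00.
Zara ∩ Pita ∩ Yara: 06:30-08:45, 09:30-10:45, 15:00-16:00.
Zara ∩ Pita ∩ Yara ∩ Oona: 06:30-08:45, 09:30-10:45, 15:00-16:00.
Zara ∩ Pita ∩ Yara ∩ Oona ∩ Wendy: 06:30-08:45, 09:30-10:45, 15:00-16:00.
Zara ∩ Pita ∩ Yara ∩ Oona ∩ Wendy ∩ Ulla: 06:30-08:45, 09:30-10:45, 15:00-16:00.
Zara ∩ Pita ∩ Yara ∩ Oona ∩ Wendy ∩ Ulla ∩ Ravi: 06:30-08:45, 09:30-10:45, 15:00-16:00.
The last common window of at least 60 minutes is 15:00-16:00; a 60-minute meeting can start as late as 15:00 and still end by 16:00.

15:00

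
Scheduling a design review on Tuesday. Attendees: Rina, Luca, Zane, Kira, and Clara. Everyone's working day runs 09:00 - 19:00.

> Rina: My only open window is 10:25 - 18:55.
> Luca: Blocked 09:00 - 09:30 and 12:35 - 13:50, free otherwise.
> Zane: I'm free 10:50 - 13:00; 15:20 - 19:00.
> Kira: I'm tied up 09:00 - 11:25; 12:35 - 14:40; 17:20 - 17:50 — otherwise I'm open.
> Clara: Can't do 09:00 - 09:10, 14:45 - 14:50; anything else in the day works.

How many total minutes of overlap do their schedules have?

255

Rina free: 10:25-18:55.
Luca free: 09:30-12:35, 13:50-19:00 (invert busy blocks within the working day).
Zane free: 10:50-13:00, 15:20-19:00.
Kira free: 11:25-12:35, 14:40-17:20, 17:50-19:00 (invert busy blocks within the working day).
Clara free: 09:10-14:45, 14:50-19:00 (invert busy blocks within the working day).
Rina ∩ Luca: 10:25-12:35, 13:50-18:55.
Rina ∩ Luca ∩ Zane: 10:50-12:35, 15:20-18:55.
Rina ∩ Luca ∩ Zane ∩ Kira: 11:25-12:35, 15:20-17:20, 17:50-18:55.
Rina ∩ Luca ∩ Zane ∩ Kira ∩ Clara: 11:25-12:35, 15:20-17:20, 17:50-18:55.
Summing the common windows: 70 + 120 + 65 = 255 minutes.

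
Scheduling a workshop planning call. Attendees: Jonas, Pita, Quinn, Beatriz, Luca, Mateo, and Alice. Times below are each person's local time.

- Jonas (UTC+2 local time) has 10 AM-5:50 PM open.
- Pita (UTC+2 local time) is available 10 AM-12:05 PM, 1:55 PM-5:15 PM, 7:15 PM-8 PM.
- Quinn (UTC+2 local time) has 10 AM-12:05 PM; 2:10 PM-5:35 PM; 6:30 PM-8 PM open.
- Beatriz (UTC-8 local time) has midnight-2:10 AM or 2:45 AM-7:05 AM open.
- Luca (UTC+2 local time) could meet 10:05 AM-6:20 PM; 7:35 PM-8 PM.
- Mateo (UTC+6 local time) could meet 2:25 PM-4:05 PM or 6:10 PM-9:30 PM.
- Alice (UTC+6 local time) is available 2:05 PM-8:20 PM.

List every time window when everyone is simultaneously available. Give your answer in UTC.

Jonas in UTC: 08:00-15:50 (subtract 2h to convert from UTC+2).
Pita in UTC: 08:00-10:05, 11:55-15:15, 17:15-18:00 (subtract 2h to convert from UTC+2).
Quinn in UTC: 08:00-10:05, 12:10-15:35, 16:30-18:00 (subtract 2h to convert from UTC+2).
Beatriz in UTC: 08:00-10:10, 10:45-15:05 (add 8h to convert from UTC-8).
Luca in UTC: 08:05-16:20, 17:35-18:00 (subtract 2h to convert from UTC+2).
Mateo in UTC: 08:25-10:05, 12:10-15:30 (subtract 6h to convert from UTC+6).
Alice in UTC: 08:05-14:20 (subtract 6h to convert from UTC+6).
Jonas ∩ Pita: 08:00-10:05, 11:55-15:15.
Jonas ∩ Pita ∩ Quinn: 08:00-10:05, 12:10-15:15.
Jonas ∩ Pita ∩ Quinn ∩ Beatriz: 08:00-10:05, 12:10-15:05.
Jonas ∩ Pita ∩ Quinn ∩ Beatriz ∩ Luca: 08:05-10:05, 12:10-15:05.
Jonas ∩ Pita ∩ Quinn ∩ Beatriz ∩ Luca ∩ Mateo: 08:25-10:05, 12:10-15:05.
Jonas ∩ Pita ∩ Quinn ∩ Beatriz ∩ Luca ∩ Mateo ∩ Alice: 08:25-10:05, 12:10-14:20.
Those are the intersection windows.

08:25-10:05, 12:10-14:20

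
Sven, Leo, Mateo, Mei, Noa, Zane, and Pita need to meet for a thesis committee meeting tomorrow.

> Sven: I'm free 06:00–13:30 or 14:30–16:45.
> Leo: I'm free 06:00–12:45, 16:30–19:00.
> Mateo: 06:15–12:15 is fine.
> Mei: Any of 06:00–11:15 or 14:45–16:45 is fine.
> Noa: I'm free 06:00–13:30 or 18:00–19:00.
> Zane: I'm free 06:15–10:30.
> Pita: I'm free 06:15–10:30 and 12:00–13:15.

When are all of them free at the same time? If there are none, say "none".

06:15-10:30

Sven ∩ Leo: 06:00-12:45, 16:30-16:45.
Sven ∩ Leo ∩ Mateo: 06:15-12:15.
Sven ∩ Leo ∩ Mateo ∩ Mei: 06:15-11:15.
Sven ∩ Leo ∩ Mateo ∩ Mei ∩ Noa: 06:15-11:15.
Sven ∩ Leo ∩ Mateo ∩ Mei ∩ Noa ∩ Zane: 06:15-10:30.
Sven ∩ Leo ∩ Mateo ∩ Mei ∩ Noa ∩ Zane ∩ Pita: 06:15-10:30.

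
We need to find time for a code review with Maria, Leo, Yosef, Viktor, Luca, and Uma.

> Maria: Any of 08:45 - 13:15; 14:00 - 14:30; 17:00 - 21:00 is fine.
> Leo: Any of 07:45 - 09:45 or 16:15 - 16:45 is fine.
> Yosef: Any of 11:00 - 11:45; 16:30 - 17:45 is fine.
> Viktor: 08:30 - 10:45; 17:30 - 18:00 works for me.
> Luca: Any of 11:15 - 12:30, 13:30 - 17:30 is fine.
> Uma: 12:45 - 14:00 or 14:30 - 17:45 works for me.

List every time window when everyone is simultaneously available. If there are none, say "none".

Maria ∩ Leo: 08:45-09:45.
Maria ∩ Leo ∩ Yosef: ∅.
Maria ∩ Leo ∩ Yosef ∩ Viktor: ∅.
Maria ∩ Leo ∩ Yosef ∩ Viktor ∩ Luca: ∅.
Maria ∩ Leo ∩ Yosef ∩ Viktor ∩ Luca ∩ Uma: ∅.
There is no time when everyone is free.

none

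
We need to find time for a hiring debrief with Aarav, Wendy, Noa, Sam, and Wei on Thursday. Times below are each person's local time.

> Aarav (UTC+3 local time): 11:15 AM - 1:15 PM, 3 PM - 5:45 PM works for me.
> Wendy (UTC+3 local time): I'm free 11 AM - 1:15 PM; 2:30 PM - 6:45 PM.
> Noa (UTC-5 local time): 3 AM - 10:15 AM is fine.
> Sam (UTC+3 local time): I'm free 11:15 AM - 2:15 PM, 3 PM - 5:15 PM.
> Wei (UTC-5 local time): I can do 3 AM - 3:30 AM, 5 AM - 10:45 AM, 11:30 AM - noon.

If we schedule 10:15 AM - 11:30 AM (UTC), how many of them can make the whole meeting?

2

Aarav in UTC: 08:15-10:15, 12:00-14:45 (subtract 3h to convert from UTC+3).
Wendy in UTC: 08:00-10:15, 11:30-15:45 (subtract 3h to convert from UTC+3).
Noa in UTC: 08:00-15:15 (add 5h to convert from UTC-5).
Sam in UTC: 08:15-11:15, 12:00-14:15 (subtract 3h to convert from UTC+3).
Wei in UTC: 08:00-08:30, 10:00-15:45, 16:30-17:00 (add 5h to convert from UTC-5).
Noa and Wei can make the full 10:15-11:30 slot — that's 2.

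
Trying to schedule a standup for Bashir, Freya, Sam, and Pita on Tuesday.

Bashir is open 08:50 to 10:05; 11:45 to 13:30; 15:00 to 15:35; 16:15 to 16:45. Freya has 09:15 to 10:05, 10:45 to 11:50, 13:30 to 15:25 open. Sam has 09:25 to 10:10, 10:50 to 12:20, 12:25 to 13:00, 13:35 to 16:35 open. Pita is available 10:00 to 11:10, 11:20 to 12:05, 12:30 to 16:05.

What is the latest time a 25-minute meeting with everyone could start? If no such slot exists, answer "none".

15:00

Bashir ∩ Freya: 09:15-10:05, 11:45-11:50, 15:00-15:25.
Bashir ∩ Freya ∩ Sam: 09:25-10:05, 11:45-11:50, 15:00-15:25.
Bashir ∩ Freya ∩ Sam ∩ Pita: 10:00-10:05, 11:45-11:50, 15:00-15:25.
So the common availability across everyone is 10:00-10:05, 11:45-11:50, 15:00-15:25.
The last common window of at least 25 minutes is 15:00-15:25; a 25-minute meeting can start as late as 15:00 and still end by 15:25.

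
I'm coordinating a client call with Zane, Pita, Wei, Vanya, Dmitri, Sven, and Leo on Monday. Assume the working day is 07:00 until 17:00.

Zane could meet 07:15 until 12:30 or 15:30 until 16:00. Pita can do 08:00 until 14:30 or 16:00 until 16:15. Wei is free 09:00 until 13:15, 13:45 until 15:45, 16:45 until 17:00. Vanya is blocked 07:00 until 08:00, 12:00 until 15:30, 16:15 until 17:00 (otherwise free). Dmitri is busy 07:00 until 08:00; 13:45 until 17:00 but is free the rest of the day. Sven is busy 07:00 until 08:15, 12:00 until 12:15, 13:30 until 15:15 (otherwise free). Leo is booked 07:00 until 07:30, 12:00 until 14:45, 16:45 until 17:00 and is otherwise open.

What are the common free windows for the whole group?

Zane free: 07:15-12:30, 15:30-16:00.
Pita free: 08:00-14:30, 16:00-16:15.
Wei free: 09:00-13:15, 13:45-15:45, 16:45-17:00.
Vanya free: 08:00-12:00, 15:30-16:15 (invert busy blocks within the working day).
Dmitri free: 08:00-13:45 (invert busy blocks within the working day).
Sven free: 08:15-12:00, 12:15-13:30, 15:15-17:00 (invert busy blocks within the working day).
Leo free: 07:30-12:00, 14:45-16:45 (invert busy blocks within the working day).
Zane ∩ Pita: 08:00-12:30.
Zane ∩ Pita ∩ Wei: 09:00-12:30.
Zane ∩ Pita ∩ Wei ∩ Vanya: 09:00-12:00.
Zane ∩ Pita ∩ Wei ∩ Vanya ∩ Dmitri: 09:00-12:00.
Zane ∩ Pita ∩ Wei ∩ Vanya ∩ Dmitri ∩ Sven: 09:00-12:00.
Zane ∩ Pita ∩ Wei ∩ Vanya ∩ Dmitri ∩ Sven ∩ Leo: 09:00-12:00.

09:00-12:00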